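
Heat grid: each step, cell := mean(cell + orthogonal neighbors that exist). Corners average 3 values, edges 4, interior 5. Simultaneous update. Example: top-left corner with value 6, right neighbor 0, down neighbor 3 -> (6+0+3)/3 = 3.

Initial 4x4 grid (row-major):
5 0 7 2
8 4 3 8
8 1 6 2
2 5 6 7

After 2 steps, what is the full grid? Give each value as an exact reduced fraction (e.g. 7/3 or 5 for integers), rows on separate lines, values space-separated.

Answer: 175/36 109/30 137/30 149/36
139/30 477/100 383/100 623/120
26/5 397/100 103/20 181/40
53/12 193/40 181/40 67/12

Derivation:
After step 1:
  13/3 4 3 17/3
  25/4 16/5 28/5 15/4
  19/4 24/5 18/5 23/4
  5 7/2 6 5
After step 2:
  175/36 109/30 137/30 149/36
  139/30 477/100 383/100 623/120
  26/5 397/100 103/20 181/40
  53/12 193/40 181/40 67/12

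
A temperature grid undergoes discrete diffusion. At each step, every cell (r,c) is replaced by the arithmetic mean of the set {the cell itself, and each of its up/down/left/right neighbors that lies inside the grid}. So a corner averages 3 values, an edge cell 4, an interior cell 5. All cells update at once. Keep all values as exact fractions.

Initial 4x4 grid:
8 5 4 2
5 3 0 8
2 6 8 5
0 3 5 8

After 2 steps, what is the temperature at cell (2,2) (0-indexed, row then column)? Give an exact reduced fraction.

Answer: 541/100

Derivation:
Step 1: cell (2,2) = 24/5
Step 2: cell (2,2) = 541/100
Full grid after step 2:
  31/6 351/80 1021/240 67/18
  351/80 223/50 197/50 76/15
  829/240 79/20 541/100 109/20
  101/36 467/120 203/40 77/12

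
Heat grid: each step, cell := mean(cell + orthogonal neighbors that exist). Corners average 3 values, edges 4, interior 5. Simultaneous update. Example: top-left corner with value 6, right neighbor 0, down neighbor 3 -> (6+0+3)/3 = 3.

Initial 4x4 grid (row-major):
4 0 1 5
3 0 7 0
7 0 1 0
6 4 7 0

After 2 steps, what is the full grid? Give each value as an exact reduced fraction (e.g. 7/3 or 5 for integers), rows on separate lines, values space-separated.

After step 1:
  7/3 5/4 13/4 2
  7/2 2 9/5 3
  4 12/5 3 1/4
  17/3 17/4 3 7/3
After step 2:
  85/36 53/24 83/40 11/4
  71/24 219/100 261/100 141/80
  467/120 313/100 209/100 103/48
  167/36 919/240 151/48 67/36

Answer: 85/36 53/24 83/40 11/4
71/24 219/100 261/100 141/80
467/120 313/100 209/100 103/48
167/36 919/240 151/48 67/36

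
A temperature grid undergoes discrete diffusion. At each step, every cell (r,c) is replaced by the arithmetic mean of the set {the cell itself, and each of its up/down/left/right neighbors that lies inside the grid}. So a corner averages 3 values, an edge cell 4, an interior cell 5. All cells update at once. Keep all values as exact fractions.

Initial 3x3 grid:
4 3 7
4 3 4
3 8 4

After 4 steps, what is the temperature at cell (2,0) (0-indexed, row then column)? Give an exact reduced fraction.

Step 1: cell (2,0) = 5
Step 2: cell (2,0) = 13/3
Step 3: cell (2,0) = 797/180
Step 4: cell (2,0) = 23567/5400
Full grid after step 4:
  534833/129600 3707411/864000 571133/129600
  1841393/432000 1572107/360000 656381/144000
  23567/5400 1961893/432000 149677/32400

Answer: 23567/5400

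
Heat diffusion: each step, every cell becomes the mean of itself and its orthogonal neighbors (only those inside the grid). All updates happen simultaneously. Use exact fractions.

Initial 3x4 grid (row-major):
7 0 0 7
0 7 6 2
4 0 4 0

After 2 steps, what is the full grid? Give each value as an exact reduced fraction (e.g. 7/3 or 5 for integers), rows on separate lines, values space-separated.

After step 1:
  7/3 7/2 13/4 3
  9/2 13/5 19/5 15/4
  4/3 15/4 5/2 2
After step 2:
  31/9 701/240 271/80 10/3
  323/120 363/100 159/50 251/80
  115/36 611/240 241/80 11/4

Answer: 31/9 701/240 271/80 10/3
323/120 363/100 159/50 251/80
115/36 611/240 241/80 11/4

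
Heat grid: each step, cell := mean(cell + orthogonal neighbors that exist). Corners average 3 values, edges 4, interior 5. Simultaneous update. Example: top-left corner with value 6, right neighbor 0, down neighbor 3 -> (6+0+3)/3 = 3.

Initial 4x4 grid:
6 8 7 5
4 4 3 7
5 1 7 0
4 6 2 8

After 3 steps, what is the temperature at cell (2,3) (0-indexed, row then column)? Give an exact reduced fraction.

Answer: 33773/7200

Derivation:
Step 1: cell (2,3) = 11/2
Step 2: cell (2,3) = 911/240
Step 3: cell (2,3) = 33773/7200
Full grid after step 3:
  755/144 2219/400 18991/3600 11921/2160
  11839/2400 9213/2000 30563/6000 33677/7200
  9919/2400 9021/2000 24323/6000 33773/7200
  3127/720 1589/400 16249/3600 8921/2160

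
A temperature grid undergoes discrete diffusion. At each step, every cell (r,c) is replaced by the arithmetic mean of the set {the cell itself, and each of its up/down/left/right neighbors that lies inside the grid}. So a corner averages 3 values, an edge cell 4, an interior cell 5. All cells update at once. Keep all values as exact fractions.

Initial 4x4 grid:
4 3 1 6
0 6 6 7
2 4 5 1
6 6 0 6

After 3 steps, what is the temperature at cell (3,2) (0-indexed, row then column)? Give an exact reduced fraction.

Answer: 28733/7200

Derivation:
Step 1: cell (3,2) = 17/4
Step 2: cell (3,2) = 827/240
Step 3: cell (3,2) = 28733/7200
Full grid after step 3:
  3379/1080 6581/1800 1481/360 1973/432
  12397/3600 2201/600 26023/6000 1255/288
  13013/3600 24307/6000 1466/375 30263/7200
  8701/2160 27781/7200 28733/7200 497/135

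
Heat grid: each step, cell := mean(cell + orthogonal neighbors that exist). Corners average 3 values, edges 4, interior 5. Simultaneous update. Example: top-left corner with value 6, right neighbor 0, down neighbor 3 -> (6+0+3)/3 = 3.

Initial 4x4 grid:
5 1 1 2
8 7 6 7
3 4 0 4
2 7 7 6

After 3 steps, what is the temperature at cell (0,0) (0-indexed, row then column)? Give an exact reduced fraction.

Answer: 2443/540

Derivation:
Step 1: cell (0,0) = 14/3
Step 2: cell (0,0) = 167/36
Step 3: cell (0,0) = 2443/540
Full grid after step 3:
  2443/540 14903/3600 13543/3600 497/135
  16853/3600 6673/1500 1547/375 14893/3600
  5551/1200 2261/500 3419/750 16373/3600
  811/180 5551/1200 16973/3600 1319/270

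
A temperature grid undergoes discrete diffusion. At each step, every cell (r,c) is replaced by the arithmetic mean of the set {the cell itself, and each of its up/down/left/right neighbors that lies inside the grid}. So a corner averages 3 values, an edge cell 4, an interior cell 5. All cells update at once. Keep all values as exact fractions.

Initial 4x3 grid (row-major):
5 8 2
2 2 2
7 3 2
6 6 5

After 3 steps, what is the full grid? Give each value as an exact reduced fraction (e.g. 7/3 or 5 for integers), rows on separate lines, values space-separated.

After step 1:
  5 17/4 4
  4 17/5 2
  9/2 4 3
  19/3 5 13/3
After step 2:
  53/12 333/80 41/12
  169/40 353/100 31/10
  113/24 199/50 10/3
  95/18 59/12 37/9
After step 3:
  3073/720 18631/4800 2563/720
  211/50 7599/2000 669/200
  4093/900 12281/3000 817/225
  1073/216 16457/3600 445/108

Answer: 3073/720 18631/4800 2563/720
211/50 7599/2000 669/200
4093/900 12281/3000 817/225
1073/216 16457/3600 445/108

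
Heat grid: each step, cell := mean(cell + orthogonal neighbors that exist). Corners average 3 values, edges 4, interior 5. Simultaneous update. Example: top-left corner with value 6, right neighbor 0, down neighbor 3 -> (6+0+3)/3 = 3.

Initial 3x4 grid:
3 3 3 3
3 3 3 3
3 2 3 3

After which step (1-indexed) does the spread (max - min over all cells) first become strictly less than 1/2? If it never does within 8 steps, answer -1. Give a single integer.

Answer: 1

Derivation:
Step 1: max=3, min=8/3, spread=1/3
  -> spread < 1/2 first at step 1
Step 2: max=3, min=329/120, spread=31/120
Step 3: max=3, min=3029/1080, spread=211/1080
Step 4: max=5353/1800, min=307103/108000, spread=14077/108000
Step 5: max=320317/108000, min=2775593/972000, spread=5363/48600
Step 6: max=177131/60000, min=83739191/29160000, spread=93859/1166400
Step 7: max=286263533/97200000, min=5038525519/1749600000, spread=4568723/69984000
Step 8: max=8566381111/2916000000, min=303147564371/104976000000, spread=8387449/167961600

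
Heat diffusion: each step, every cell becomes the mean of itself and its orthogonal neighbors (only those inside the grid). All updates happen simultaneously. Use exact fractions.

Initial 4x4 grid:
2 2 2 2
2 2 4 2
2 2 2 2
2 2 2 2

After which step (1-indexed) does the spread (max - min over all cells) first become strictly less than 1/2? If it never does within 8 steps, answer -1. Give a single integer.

Step 1: max=5/2, min=2, spread=1/2
Step 2: max=61/25, min=2, spread=11/25
  -> spread < 1/2 first at step 2
Step 3: max=2767/1200, min=2, spread=367/1200
Step 4: max=12371/5400, min=613/300, spread=1337/5400
Step 5: max=365669/162000, min=18469/9000, spread=33227/162000
Step 6: max=10934327/4860000, min=112049/54000, spread=849917/4860000
Step 7: max=325314347/145800000, min=1688533/810000, spread=21378407/145800000
Step 8: max=9714462371/4374000000, min=509688343/243000000, spread=540072197/4374000000

Answer: 2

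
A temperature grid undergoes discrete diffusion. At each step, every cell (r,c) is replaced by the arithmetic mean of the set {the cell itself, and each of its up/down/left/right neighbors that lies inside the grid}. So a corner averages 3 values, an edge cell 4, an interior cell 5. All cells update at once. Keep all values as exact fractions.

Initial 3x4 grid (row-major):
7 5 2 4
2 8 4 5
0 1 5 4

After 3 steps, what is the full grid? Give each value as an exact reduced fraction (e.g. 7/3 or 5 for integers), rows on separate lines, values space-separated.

After step 1:
  14/3 11/2 15/4 11/3
  17/4 4 24/5 17/4
  1 7/2 7/2 14/3
After step 2:
  173/36 215/48 1063/240 35/9
  167/48 441/100 203/50 1043/240
  35/12 3 247/60 149/36
After step 3:
  919/216 32623/7200 30343/7200 4559/1080
  56201/14400 11657/3000 12817/3000 59161/14400
  451/144 4333/1200 1723/450 9073/2160

Answer: 919/216 32623/7200 30343/7200 4559/1080
56201/14400 11657/3000 12817/3000 59161/14400
451/144 4333/1200 1723/450 9073/2160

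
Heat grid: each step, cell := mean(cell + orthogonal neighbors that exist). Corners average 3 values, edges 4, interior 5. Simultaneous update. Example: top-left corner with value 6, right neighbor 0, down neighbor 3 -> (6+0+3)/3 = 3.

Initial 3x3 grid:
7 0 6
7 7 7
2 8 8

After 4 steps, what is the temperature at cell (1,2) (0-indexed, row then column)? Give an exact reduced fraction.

Answer: 23967/4000

Derivation:
Step 1: cell (1,2) = 7
Step 2: cell (1,2) = 31/5
Step 3: cell (1,2) = 7373/1200
Step 4: cell (1,2) = 23967/4000
Full grid after step 4:
  698741/129600 393781/72000 184129/32400
  4857497/864000 262883/45000 23967/4000
  192329/32400 5288747/864000 818291/129600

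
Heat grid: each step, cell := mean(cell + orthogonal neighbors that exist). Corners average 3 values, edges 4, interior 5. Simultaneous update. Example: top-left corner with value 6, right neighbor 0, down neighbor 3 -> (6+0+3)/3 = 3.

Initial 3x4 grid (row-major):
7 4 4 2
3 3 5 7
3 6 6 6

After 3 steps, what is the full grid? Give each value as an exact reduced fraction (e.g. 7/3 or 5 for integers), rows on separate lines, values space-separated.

After step 1:
  14/3 9/2 15/4 13/3
  4 21/5 5 5
  4 9/2 23/4 19/3
After step 2:
  79/18 1027/240 211/48 157/36
  253/60 111/25 237/50 31/6
  25/6 369/80 259/48 205/36
After step 3:
  9277/2160 31507/7200 31997/7200 2005/432
  15491/3600 13373/3000 14483/3000 8983/1800
  3119/720 3723/800 36797/7200 2341/432

Answer: 9277/2160 31507/7200 31997/7200 2005/432
15491/3600 13373/3000 14483/3000 8983/1800
3119/720 3723/800 36797/7200 2341/432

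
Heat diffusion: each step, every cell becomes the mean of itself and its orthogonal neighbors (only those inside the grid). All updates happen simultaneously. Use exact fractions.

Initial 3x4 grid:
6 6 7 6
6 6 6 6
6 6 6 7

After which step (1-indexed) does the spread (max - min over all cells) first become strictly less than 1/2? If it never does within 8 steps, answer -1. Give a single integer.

Step 1: max=19/3, min=6, spread=1/3
  -> spread < 1/2 first at step 1
Step 2: max=1507/240, min=6, spread=67/240
Step 3: max=13547/2160, min=289/48, spread=271/1080
Step 4: max=809599/129600, min=14521/2400, spread=5093/25920
Step 5: max=48467501/7776000, min=1310611/216000, spread=257101/1555200
Step 6: max=2901013999/466560000, min=39427967/6480000, spread=497603/3732480
Step 7: max=173755637141/27993600000, min=395046113/64800000, spread=123828653/1119744000
Step 8: max=10408837884319/1679616000000, min=35614295413/5832000000, spread=1215366443/13436928000

Answer: 1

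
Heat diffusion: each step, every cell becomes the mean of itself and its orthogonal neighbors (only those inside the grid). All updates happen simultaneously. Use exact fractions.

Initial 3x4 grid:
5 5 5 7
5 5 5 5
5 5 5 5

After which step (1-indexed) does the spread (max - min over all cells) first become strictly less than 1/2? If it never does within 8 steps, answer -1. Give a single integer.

Answer: 3

Derivation:
Step 1: max=17/3, min=5, spread=2/3
Step 2: max=50/9, min=5, spread=5/9
Step 3: max=581/108, min=5, spread=41/108
  -> spread < 1/2 first at step 3
Step 4: max=69017/12960, min=5, spread=4217/12960
Step 5: max=4097149/777600, min=18079/3600, spread=38417/155520
Step 6: max=244480211/46656000, min=362597/72000, spread=1903471/9331200
Step 7: max=14597789089/2799360000, min=10915759/2160000, spread=18038617/111974400
Step 8: max=873076182851/167961600000, min=984926759/194400000, spread=883978523/6718464000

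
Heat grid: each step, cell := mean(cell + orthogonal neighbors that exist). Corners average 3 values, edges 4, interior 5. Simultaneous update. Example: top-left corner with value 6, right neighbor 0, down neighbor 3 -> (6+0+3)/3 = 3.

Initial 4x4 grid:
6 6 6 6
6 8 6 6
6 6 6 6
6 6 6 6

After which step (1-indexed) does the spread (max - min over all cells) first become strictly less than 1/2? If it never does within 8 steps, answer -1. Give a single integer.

Step 1: max=13/2, min=6, spread=1/2
Step 2: max=161/25, min=6, spread=11/25
  -> spread < 1/2 first at step 2
Step 3: max=7567/1200, min=6, spread=367/1200
Step 4: max=33971/5400, min=1813/300, spread=1337/5400
Step 5: max=1013669/162000, min=54469/9000, spread=33227/162000
Step 6: max=30374327/4860000, min=328049/54000, spread=849917/4860000
Step 7: max=908514347/145800000, min=4928533/810000, spread=21378407/145800000
Step 8: max=27210462371/4374000000, min=1481688343/243000000, spread=540072197/4374000000

Answer: 2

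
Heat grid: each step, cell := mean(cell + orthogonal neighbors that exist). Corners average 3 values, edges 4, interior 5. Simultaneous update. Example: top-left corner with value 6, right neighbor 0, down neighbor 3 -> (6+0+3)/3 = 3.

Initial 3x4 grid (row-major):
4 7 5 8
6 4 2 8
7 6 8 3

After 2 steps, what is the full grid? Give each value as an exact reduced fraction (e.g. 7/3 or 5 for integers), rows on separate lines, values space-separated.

Answer: 191/36 127/24 229/40 71/12
89/16 269/50 259/50 1439/240
107/18 67/12 341/60 49/9

Derivation:
After step 1:
  17/3 5 11/2 7
  21/4 5 27/5 21/4
  19/3 25/4 19/4 19/3
After step 2:
  191/36 127/24 229/40 71/12
  89/16 269/50 259/50 1439/240
  107/18 67/12 341/60 49/9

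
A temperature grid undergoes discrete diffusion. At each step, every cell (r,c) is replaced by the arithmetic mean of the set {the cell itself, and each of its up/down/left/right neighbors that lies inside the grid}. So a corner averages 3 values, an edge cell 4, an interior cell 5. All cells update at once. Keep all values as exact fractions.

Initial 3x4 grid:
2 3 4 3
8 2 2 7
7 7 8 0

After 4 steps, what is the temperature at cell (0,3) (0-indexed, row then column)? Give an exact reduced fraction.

Step 1: cell (0,3) = 14/3
Step 2: cell (0,3) = 32/9
Step 3: cell (0,3) = 8371/2160
Step 4: cell (0,3) = 9955/2592
Full grid after step 4:
  113447/25920 177559/43200 170663/43200 9955/2592
  833141/172800 330211/72000 75799/18000 178823/43200
  136007/25920 215509/43200 66871/14400 3745/864

Answer: 9955/2592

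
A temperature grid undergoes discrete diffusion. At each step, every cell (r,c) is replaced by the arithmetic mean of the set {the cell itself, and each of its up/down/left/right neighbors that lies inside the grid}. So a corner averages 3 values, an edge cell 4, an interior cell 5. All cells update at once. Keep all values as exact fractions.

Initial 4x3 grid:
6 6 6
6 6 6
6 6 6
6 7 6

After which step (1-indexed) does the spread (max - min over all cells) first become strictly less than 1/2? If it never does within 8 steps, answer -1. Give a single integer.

Answer: 1

Derivation:
Step 1: max=19/3, min=6, spread=1/3
  -> spread < 1/2 first at step 1
Step 2: max=1507/240, min=6, spread=67/240
Step 3: max=13397/2160, min=6, spread=437/2160
Step 4: max=5341531/864000, min=6009/1000, spread=29951/172800
Step 5: max=47871821/7776000, min=20329/3375, spread=206761/1555200
Step 6: max=19118595571/3110400000, min=32565671/5400000, spread=14430763/124416000
Step 7: max=1144851741689/186624000000, min=2609652727/432000000, spread=139854109/1492992000
Step 8: max=68607111890251/11197440000000, min=235131228977/38880000000, spread=7114543559/89579520000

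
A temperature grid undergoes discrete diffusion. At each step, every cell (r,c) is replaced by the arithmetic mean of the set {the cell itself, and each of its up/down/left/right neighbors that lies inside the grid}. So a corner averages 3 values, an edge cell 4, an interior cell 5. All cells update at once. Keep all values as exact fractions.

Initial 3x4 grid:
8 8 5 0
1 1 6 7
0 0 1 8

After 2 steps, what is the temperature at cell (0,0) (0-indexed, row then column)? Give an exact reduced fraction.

Answer: 41/9

Derivation:
Step 1: cell (0,0) = 17/3
Step 2: cell (0,0) = 41/9
Full grid after step 2:
  41/9 1147/240 73/16 14/3
  117/40 157/50 419/100 223/48
  10/9 467/240 163/48 43/9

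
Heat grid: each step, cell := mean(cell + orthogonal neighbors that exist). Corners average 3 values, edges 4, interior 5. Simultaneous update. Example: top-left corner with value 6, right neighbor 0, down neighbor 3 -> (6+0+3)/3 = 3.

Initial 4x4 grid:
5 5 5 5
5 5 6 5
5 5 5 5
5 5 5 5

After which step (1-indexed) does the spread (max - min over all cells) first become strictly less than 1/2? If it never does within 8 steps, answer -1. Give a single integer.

Step 1: max=21/4, min=5, spread=1/4
  -> spread < 1/2 first at step 1
Step 2: max=261/50, min=5, spread=11/50
Step 3: max=12367/2400, min=5, spread=367/2400
Step 4: max=55571/10800, min=3013/600, spread=1337/10800
Step 5: max=1661669/324000, min=90469/18000, spread=33227/324000
Step 6: max=49814327/9720000, min=544049/108000, spread=849917/9720000
Step 7: max=1491714347/291600000, min=8168533/1620000, spread=21378407/291600000
Step 8: max=44706462371/8748000000, min=2453688343/486000000, spread=540072197/8748000000

Answer: 1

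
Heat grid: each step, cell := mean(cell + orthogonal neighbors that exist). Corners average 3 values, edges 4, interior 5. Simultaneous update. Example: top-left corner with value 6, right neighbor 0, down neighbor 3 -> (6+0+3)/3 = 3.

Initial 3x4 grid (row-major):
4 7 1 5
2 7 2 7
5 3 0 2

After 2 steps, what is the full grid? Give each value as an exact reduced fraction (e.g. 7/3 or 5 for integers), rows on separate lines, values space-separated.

After step 1:
  13/3 19/4 15/4 13/3
  9/2 21/5 17/5 4
  10/3 15/4 7/4 3
After step 2:
  163/36 511/120 487/120 145/36
  491/120 103/25 171/50 221/60
  139/36 391/120 119/40 35/12

Answer: 163/36 511/120 487/120 145/36
491/120 103/25 171/50 221/60
139/36 391/120 119/40 35/12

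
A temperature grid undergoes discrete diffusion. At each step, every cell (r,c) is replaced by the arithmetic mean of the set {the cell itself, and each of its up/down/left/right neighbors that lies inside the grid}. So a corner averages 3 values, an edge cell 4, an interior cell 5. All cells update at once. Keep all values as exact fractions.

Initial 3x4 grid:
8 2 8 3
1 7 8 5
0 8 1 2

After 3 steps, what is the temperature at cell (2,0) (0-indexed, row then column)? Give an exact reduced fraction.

Answer: 2849/720

Derivation:
Step 1: cell (2,0) = 3
Step 2: cell (2,0) = 11/3
Step 3: cell (2,0) = 2849/720
Full grid after step 3:
  4931/1080 3679/720 1879/360 2747/540
  1559/360 5627/1200 79/16 747/160
  2849/720 2071/480 6341/1440 9253/2160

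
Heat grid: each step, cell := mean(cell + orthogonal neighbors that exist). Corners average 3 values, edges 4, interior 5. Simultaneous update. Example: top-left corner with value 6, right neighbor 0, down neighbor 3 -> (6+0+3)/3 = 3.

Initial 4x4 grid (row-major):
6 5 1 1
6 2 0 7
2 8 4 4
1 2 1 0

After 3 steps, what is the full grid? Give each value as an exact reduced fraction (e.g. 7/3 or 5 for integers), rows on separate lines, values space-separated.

Answer: 4571/1080 26191/7200 2431/800 509/180
28651/7200 11189/3000 1561/500 2341/800
26227/7200 1219/375 9113/3000 20773/7200
797/270 20917/7200 18733/7200 2807/1080

Derivation:
After step 1:
  17/3 7/2 7/4 3
  4 21/5 14/5 3
  17/4 18/5 17/5 15/4
  5/3 3 7/4 5/3
After step 2:
  79/18 907/240 221/80 31/12
  1087/240 181/50 303/100 251/80
  811/240 369/100 153/50 709/240
  107/36 601/240 589/240 43/18
After step 3:
  4571/1080 26191/7200 2431/800 509/180
  28651/7200 11189/3000 1561/500 2341/800
  26227/7200 1219/375 9113/3000 20773/7200
  797/270 20917/7200 18733/7200 2807/1080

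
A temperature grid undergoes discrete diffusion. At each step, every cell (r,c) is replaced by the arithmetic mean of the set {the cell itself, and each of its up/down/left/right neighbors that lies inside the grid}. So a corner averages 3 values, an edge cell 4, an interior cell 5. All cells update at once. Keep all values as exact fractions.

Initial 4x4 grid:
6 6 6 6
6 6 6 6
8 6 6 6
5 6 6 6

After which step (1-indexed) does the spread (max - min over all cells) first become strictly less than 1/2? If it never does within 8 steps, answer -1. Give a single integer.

Answer: 2

Derivation:
Step 1: max=13/2, min=23/4, spread=3/4
Step 2: max=1529/240, min=95/16, spread=13/30
  -> spread < 1/2 first at step 2
Step 3: max=4981/800, min=287/48, spread=593/2400
Step 4: max=1338167/216000, min=6, spread=42167/216000
Step 5: max=1477099/240000, min=1298867/216000, spread=305221/2160000
Step 6: max=1194569729/194400000, min=812987/135000, spread=23868449/194400000
Step 7: max=5361298927/874800000, min=65129057/10800000, spread=8584531/87480000
Step 8: max=1071049888517/174960000000, min=293475541/48600000, spread=14537940917/174960000000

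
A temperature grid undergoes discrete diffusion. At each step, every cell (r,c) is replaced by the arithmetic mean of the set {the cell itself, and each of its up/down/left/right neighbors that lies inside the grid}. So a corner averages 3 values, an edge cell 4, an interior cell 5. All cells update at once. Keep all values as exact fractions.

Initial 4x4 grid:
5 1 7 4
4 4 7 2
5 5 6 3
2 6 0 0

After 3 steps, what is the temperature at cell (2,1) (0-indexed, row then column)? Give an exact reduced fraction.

Step 1: cell (2,1) = 26/5
Step 2: cell (2,1) = 417/100
Step 3: cell (2,1) = 25637/6000
Full grid after step 3:
  4381/1080 7859/1800 7919/1800 9407/2160
  15493/3600 12871/3000 26297/6000 28601/7200
  14893/3600 25637/6000 464/125 8027/2400
  8867/2160 26711/7200 7877/2400 27/10

Answer: 25637/6000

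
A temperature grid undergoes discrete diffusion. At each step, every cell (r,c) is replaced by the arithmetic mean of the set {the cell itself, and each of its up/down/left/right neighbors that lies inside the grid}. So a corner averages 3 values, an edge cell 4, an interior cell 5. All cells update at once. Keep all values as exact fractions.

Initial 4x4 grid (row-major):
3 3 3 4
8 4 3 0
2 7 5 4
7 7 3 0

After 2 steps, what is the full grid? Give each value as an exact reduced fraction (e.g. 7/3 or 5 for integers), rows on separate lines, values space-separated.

After step 1:
  14/3 13/4 13/4 7/3
  17/4 5 3 11/4
  6 5 22/5 9/4
  16/3 6 15/4 7/3
After step 2:
  73/18 97/24 71/24 25/9
  239/48 41/10 92/25 31/12
  247/48 132/25 92/25 44/15
  52/9 241/48 989/240 25/9

Answer: 73/18 97/24 71/24 25/9
239/48 41/10 92/25 31/12
247/48 132/25 92/25 44/15
52/9 241/48 989/240 25/9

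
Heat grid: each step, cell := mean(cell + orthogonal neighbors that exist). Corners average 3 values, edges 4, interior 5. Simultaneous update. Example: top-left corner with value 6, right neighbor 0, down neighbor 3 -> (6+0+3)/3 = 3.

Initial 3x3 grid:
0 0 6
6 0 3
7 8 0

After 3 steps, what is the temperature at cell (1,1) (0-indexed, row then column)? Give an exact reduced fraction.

Step 1: cell (1,1) = 17/5
Step 2: cell (1,1) = 283/100
Step 3: cell (1,1) = 20101/6000
Full grid after step 3:
  691/240 1961/800 1873/720
  16391/4800 20101/6000 40973/14400
  391/90 54623/14400 484/135

Answer: 20101/6000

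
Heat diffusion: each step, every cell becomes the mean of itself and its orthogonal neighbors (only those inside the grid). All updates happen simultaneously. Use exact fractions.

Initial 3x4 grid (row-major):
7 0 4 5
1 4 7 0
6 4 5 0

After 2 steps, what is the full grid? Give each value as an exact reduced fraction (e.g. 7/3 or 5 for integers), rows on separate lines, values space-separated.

After step 1:
  8/3 15/4 4 3
  9/2 16/5 4 3
  11/3 19/4 4 5/3
After step 2:
  131/36 817/240 59/16 10/3
  421/120 101/25 91/25 35/12
  155/36 937/240 173/48 26/9

Answer: 131/36 817/240 59/16 10/3
421/120 101/25 91/25 35/12
155/36 937/240 173/48 26/9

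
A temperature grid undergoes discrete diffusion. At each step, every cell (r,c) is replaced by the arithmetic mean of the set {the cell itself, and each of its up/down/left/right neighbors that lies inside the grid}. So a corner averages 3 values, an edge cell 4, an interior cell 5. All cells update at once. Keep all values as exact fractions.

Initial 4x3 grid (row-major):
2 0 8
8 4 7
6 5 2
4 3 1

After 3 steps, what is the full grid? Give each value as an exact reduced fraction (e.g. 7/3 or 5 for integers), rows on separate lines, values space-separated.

Answer: 9233/2160 30953/7200 1613/360
32303/7200 26879/6000 5263/1200
32843/7200 6221/1500 197/50
227/54 54541/14400 487/144

Derivation:
After step 1:
  10/3 7/2 5
  5 24/5 21/4
  23/4 4 15/4
  13/3 13/4 2
After step 2:
  71/18 499/120 55/12
  1133/240 451/100 47/10
  229/48 431/100 15/4
  40/9 163/48 3
After step 3:
  9233/2160 30953/7200 1613/360
  32303/7200 26879/6000 5263/1200
  32843/7200 6221/1500 197/50
  227/54 54541/14400 487/144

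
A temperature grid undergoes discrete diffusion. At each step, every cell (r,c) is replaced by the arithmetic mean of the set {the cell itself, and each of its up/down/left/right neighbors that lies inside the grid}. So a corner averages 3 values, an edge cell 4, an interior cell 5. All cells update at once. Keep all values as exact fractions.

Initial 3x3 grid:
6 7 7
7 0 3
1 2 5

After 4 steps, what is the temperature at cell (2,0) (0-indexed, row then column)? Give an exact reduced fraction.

Step 1: cell (2,0) = 10/3
Step 2: cell (2,0) = 53/18
Step 3: cell (2,0) = 3739/1080
Step 4: cell (2,0) = 229403/64800
Full grid after step 4:
  292903/64800 994313/216000 575681/129600
  65713/16000 476083/120000 1163459/288000
  229403/64800 764563/216000 453481/129600

Answer: 229403/64800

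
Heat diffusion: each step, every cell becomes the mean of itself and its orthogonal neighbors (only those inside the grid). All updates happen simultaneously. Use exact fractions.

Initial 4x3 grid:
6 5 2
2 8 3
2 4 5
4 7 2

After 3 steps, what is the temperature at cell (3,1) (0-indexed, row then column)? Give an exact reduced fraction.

Answer: 6673/1600

Derivation:
Step 1: cell (3,1) = 17/4
Step 2: cell (3,1) = 369/80
Step 3: cell (3,1) = 6673/1600
Full grid after step 3:
  9419/2160 65357/14400 9089/2160
  16003/3600 25393/6000 7889/1800
  14623/3600 8871/2000 3737/900
  9167/2160 6673/1600 9517/2160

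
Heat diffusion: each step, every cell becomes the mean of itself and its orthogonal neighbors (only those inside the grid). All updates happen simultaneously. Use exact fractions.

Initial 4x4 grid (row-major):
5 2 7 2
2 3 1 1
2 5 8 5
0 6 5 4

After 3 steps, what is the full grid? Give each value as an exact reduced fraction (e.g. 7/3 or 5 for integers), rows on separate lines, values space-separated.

Answer: 1121/360 2801/800 23489/7200 361/108
7823/2400 667/200 5699/1500 24779/7200
22597/7200 2951/750 12389/3000 31171/7200
941/270 28387/7200 33931/7200 4979/1080

Derivation:
After step 1:
  3 17/4 3 10/3
  3 13/5 4 9/4
  9/4 24/5 24/5 9/2
  8/3 4 23/4 14/3
After step 2:
  41/12 257/80 175/48 103/36
  217/80 373/100 333/100 169/48
  763/240 369/100 477/100 973/240
  107/36 1033/240 1153/240 179/36
After step 3:
  1121/360 2801/800 23489/7200 361/108
  7823/2400 667/200 5699/1500 24779/7200
  22597/7200 2951/750 12389/3000 31171/7200
  941/270 28387/7200 33931/7200 4979/1080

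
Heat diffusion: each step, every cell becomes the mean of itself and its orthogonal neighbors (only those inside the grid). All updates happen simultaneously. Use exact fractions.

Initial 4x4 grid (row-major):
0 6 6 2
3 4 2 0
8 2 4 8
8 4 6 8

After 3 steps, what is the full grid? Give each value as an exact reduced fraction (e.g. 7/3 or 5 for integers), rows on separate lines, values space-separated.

After step 1:
  3 4 4 8/3
  15/4 17/5 16/5 3
  21/4 22/5 22/5 5
  20/3 5 11/2 22/3
After step 2:
  43/12 18/5 52/15 29/9
  77/20 15/4 18/5 52/15
  301/60 449/100 9/2 74/15
  203/36 647/120 667/120 107/18
After step 3:
  331/90 18/5 125/36 457/135
  81/20 1929/500 1127/300 137/36
  2137/450 13889/3000 13849/3000 212/45
  5777/1080 18971/3600 3851/720 5917/1080

Answer: 331/90 18/5 125/36 457/135
81/20 1929/500 1127/300 137/36
2137/450 13889/3000 13849/3000 212/45
5777/1080 18971/3600 3851/720 5917/1080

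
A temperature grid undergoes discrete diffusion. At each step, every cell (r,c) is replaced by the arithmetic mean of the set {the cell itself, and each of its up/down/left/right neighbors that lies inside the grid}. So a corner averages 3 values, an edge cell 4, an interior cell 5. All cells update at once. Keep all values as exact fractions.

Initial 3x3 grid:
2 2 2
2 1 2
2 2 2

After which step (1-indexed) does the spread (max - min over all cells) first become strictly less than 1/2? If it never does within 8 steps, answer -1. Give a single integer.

Step 1: max=2, min=7/4, spread=1/4
  -> spread < 1/2 first at step 1
Step 2: max=151/80, min=44/25, spread=51/400
Step 3: max=673/360, min=8777/4800, spread=589/14400
Step 4: max=534919/288000, min=55057/30000, spread=31859/1440000
Step 5: max=3335279/1800000, min=31868393/17280000, spread=751427/86400000
Step 6: max=1918536871/1036800000, min=199365313/108000000, spread=23149331/5184000000
Step 7: max=11985068111/6480000000, min=114933345737/62208000000, spread=616540643/311040000000
Step 8: max=6901027991239/3732480000000, min=718487546017/388800000000, spread=17737747379/18662400000000

Answer: 1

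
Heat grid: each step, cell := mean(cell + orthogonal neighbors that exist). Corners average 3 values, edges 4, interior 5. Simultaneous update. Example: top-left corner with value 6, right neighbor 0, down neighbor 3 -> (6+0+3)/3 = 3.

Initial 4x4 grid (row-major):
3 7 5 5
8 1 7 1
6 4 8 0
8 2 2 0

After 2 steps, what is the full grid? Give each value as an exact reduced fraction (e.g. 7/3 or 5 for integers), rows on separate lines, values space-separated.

Answer: 29/6 107/20 271/60 155/36
28/5 9/2 93/20 407/120
77/15 243/50 361/100 311/120
95/18 62/15 89/30 71/36

Derivation:
After step 1:
  6 4 6 11/3
  9/2 27/5 22/5 13/4
  13/2 21/5 21/5 9/4
  16/3 4 3 2/3
After step 2:
  29/6 107/20 271/60 155/36
  28/5 9/2 93/20 407/120
  77/15 243/50 361/100 311/120
  95/18 62/15 89/30 71/36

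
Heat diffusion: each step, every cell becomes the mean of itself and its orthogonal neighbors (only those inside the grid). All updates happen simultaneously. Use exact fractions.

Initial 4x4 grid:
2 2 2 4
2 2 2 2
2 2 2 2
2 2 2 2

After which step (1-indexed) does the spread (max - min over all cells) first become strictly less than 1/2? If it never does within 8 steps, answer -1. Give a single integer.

Step 1: max=8/3, min=2, spread=2/3
Step 2: max=23/9, min=2, spread=5/9
Step 3: max=257/108, min=2, spread=41/108
  -> spread < 1/2 first at step 3
Step 4: max=7523/3240, min=2, spread=1043/3240
Step 5: max=219953/97200, min=2, spread=25553/97200
Step 6: max=6503459/2916000, min=18079/9000, spread=645863/2916000
Step 7: max=192601691/87480000, min=120971/60000, spread=16225973/87480000
Step 8: max=5726277983/2624400000, min=54701/27000, spread=409340783/2624400000

Answer: 3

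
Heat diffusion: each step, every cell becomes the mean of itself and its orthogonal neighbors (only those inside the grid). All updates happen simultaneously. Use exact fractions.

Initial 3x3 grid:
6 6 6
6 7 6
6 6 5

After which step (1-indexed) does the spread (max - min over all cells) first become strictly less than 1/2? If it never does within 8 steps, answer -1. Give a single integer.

Step 1: max=25/4, min=17/3, spread=7/12
Step 2: max=37/6, min=53/9, spread=5/18
  -> spread < 1/2 first at step 2
Step 3: max=2207/360, min=802/135, spread=41/216
Step 4: max=132349/21600, min=97093/16200, spread=347/2592
Step 5: max=7910903/1296000, min=730237/121500, spread=2921/31104
Step 6: max=473876341/77760000, min=351561787/58320000, spread=24611/373248
Step 7: max=28381619327/4665600000, min=10562119357/1749600000, spread=207329/4478976
Step 8: max=1701176199469/279936000000, min=1269059356633/209952000000, spread=1746635/53747712

Answer: 2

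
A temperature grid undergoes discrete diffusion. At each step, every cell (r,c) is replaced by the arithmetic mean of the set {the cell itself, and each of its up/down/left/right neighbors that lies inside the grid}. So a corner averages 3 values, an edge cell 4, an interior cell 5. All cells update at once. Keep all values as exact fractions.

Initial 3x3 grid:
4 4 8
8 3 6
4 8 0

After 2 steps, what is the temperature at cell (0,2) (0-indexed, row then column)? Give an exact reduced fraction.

Step 1: cell (0,2) = 6
Step 2: cell (0,2) = 5
Full grid after step 2:
  89/18 1313/240 5
  451/80 233/50 1243/240
  91/18 1253/240 38/9

Answer: 5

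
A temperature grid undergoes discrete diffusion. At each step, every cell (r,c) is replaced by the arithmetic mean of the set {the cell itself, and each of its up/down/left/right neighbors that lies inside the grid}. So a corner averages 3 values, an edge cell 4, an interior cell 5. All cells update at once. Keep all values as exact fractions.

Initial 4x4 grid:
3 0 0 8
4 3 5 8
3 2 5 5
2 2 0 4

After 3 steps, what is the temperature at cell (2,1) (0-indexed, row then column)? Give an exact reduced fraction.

Step 1: cell (2,1) = 3
Step 2: cell (2,1) = 269/100
Step 3: cell (2,1) = 17567/6000
Full grid after step 3:
  5483/2160 4087/1440 27179/7200 10067/2160
  1967/720 17909/6000 4729/1200 17137/3600
  9451/3600 17567/6000 7101/2000 5251/1200
  1069/432 17897/7200 7547/2400 881/240

Answer: 17567/6000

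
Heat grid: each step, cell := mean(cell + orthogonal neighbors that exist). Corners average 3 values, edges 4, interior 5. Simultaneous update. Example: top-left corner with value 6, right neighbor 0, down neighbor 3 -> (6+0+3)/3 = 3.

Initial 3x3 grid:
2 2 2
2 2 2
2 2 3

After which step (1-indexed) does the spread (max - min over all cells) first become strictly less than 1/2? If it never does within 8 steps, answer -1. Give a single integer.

Step 1: max=7/3, min=2, spread=1/3
  -> spread < 1/2 first at step 1
Step 2: max=41/18, min=2, spread=5/18
Step 3: max=473/216, min=2, spread=41/216
Step 4: max=28051/12960, min=731/360, spread=347/2592
Step 5: max=1662137/777600, min=7357/3600, spread=2921/31104
Step 6: max=99140539/46656000, min=889483/432000, spread=24611/373248
Step 7: max=5917442033/2799360000, min=20096741/9720000, spread=207329/4478976
Step 8: max=353953152451/167961600000, min=1075601599/518400000, spread=1746635/53747712

Answer: 1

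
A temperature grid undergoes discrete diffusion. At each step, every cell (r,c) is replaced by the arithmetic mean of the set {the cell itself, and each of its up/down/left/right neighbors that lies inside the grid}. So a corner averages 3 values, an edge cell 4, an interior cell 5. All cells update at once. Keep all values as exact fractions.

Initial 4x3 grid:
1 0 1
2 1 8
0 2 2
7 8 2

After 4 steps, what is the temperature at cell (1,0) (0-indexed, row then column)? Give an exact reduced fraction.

Answer: 158983/72000

Derivation:
Step 1: cell (1,0) = 1
Step 2: cell (1,0) = 147/80
Step 3: cell (1,0) = 4549/2400
Step 4: cell (1,0) = 158983/72000
Full grid after step 4:
  74513/43200 578587/288000 10807/4800
  158983/72000 282023/120000 32393/12000
  210583/72000 126341/40000 116479/36000
  152813/43200 115943/32000 160063/43200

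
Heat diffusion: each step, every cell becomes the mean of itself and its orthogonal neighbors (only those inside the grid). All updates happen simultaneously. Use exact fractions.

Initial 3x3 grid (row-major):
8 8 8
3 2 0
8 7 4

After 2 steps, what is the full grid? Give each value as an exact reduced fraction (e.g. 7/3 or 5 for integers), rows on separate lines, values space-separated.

Answer: 217/36 133/24 46/9
259/48 49/10 33/8
11/2 227/48 149/36

Derivation:
After step 1:
  19/3 13/2 16/3
  21/4 4 7/2
  6 21/4 11/3
After step 2:
  217/36 133/24 46/9
  259/48 49/10 33/8
  11/2 227/48 149/36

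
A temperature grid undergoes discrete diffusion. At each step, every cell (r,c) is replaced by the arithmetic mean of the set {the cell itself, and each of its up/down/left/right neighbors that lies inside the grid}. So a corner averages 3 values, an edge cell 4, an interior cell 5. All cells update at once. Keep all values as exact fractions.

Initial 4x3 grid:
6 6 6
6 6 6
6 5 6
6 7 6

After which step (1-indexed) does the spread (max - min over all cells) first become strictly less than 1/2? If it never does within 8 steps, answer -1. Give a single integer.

Answer: 2

Derivation:
Step 1: max=19/3, min=23/4, spread=7/12
Step 2: max=37/6, min=293/50, spread=23/75
  -> spread < 1/2 first at step 2
Step 3: max=2623/432, min=5909/1000, spread=8789/54000
Step 4: max=652583/108000, min=427877/72000, spread=4307/43200
Step 5: max=11699381/1944000, min=23801/4000, spread=26419/388800
Step 6: max=2336667443/388800000, min=57148981/9600000, spread=1770697/31104000
Step 7: max=20998233913/3499200000, min=4633098739/777600000, spread=11943167/279936000
Step 8: max=8394458093483/1399680000000, min=1853963682149/311040000000, spread=825944381/22394880000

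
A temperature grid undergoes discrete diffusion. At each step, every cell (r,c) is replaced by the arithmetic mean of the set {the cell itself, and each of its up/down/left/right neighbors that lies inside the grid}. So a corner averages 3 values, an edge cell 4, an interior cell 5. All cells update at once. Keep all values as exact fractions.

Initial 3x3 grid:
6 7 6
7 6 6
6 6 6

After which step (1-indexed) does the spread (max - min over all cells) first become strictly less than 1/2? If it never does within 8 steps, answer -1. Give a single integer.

Step 1: max=20/3, min=6, spread=2/3
Step 2: max=513/80, min=6, spread=33/80
  -> spread < 1/2 first at step 2
Step 3: max=6917/1080, min=551/90, spread=61/216
Step 4: max=410239/64800, min=16561/2700, spread=511/2592
Step 5: max=24557933/3888000, min=222401/36000, spread=4309/31104
Step 6: max=1467063751/233280000, min=30091237/4860000, spread=36295/373248
Step 7: max=87865970597/13996800000, min=7242535831/1166400000, spread=305773/4478976
Step 8: max=5262162670159/839808000000, min=72526575497/11664000000, spread=2575951/53747712

Answer: 2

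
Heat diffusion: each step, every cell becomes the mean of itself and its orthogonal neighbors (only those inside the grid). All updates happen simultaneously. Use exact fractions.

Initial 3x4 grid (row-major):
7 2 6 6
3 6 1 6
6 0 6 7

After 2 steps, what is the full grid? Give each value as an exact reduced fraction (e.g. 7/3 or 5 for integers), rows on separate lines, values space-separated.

Answer: 59/12 77/20 5 59/12
149/40 453/100 393/100 67/12
13/3 67/20 29/6 89/18

Derivation:
After step 1:
  4 21/4 15/4 6
  11/2 12/5 5 5
  3 9/2 7/2 19/3
After step 2:
  59/12 77/20 5 59/12
  149/40 453/100 393/100 67/12
  13/3 67/20 29/6 89/18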